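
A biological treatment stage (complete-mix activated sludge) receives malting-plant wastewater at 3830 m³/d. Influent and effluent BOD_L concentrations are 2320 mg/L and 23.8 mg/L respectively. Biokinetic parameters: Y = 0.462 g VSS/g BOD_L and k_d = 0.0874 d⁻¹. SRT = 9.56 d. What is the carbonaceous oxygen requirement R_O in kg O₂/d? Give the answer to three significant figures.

Y_obs = Y / (1 + k_d θ_c) = 0.462 / (1 + 0.0874 × 9.56) = 0.462 / 1.836 = 0.2517.
Mass of BOD_L removed per day: Q(S₀ − S) = 3830 × 2296 g/m³ = 8794 kg/d.
P_X = Y_obs·Q·(S₀ − S) = 0.2517 × 8794 = 2214 kg VSS/d.
Carbonaceous O₂ demand = substrate oxidised − cell-mass equivalent = 8794 − 1.42 × 2214 = 5651 kg O₂/d.

R_O ≈ 5650 kg O₂/d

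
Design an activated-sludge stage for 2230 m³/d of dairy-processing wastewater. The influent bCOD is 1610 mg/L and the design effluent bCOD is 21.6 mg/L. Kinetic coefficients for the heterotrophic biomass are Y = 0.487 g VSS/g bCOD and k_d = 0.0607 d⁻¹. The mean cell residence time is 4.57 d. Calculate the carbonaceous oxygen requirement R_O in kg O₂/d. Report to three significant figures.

R_O ≈ 1620 kg O₂/d

Observed yield with endogenous decay: Y_obs = Y / (1 + k_d·θ_c) = 0.487 / (1 + 0.0607 × 4.57) = 0.487 / 1.277 = 0.3812 g VSS/g bCOD.
Q·(S₀ − S) = 2230 × (1610 − 21.6) × 10⁻³ = 3542 kg/d removed.
Biomass synthesised: P_X = Y_obs × 3542 = 1350 kg VSS/d.
R_O = Q·(S₀ − S) − 1.42·P_X = 3542 − 1.42 × 1350 = 1625 kg O₂/d.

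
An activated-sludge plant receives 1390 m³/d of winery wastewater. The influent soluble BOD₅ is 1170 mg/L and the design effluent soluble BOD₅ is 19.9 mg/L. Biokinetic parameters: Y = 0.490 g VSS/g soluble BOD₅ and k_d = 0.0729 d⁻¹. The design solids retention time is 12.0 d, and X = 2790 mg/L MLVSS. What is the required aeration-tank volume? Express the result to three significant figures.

V ≈ 1800 m³

Steady-state biomass mass balance: V·X·(1 + k_d·θ_c) = Y·Q·(S₀ − S)·θ_c, so V = 0.490 × 1390 × (1170 − 19.9) × 12.0 / [2790 × (1 + 0.0729 × 12.0)] = 9.4×10^6 / 5231 = 1797 m³.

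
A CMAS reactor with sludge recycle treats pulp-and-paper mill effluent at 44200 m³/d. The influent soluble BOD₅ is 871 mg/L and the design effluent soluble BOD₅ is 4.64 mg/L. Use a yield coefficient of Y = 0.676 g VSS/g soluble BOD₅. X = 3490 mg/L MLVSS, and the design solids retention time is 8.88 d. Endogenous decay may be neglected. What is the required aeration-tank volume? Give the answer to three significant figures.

V ≈ 65900 m³

V·X = Y·Q·ΔS·θ_c gives V = 0.676 × 44200 × (871 − 4.64) × 8.88 / 3490 = 65865 m³.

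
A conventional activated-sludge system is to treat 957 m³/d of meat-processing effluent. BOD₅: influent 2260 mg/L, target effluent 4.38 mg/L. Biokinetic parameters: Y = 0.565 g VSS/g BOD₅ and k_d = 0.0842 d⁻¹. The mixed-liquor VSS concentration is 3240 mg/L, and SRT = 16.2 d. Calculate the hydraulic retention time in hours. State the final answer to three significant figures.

τ ≈ 64.7 h

Rearranging the biomass balance for a CMAS with decay, V = Y·Q·ΔS·θ_c / [X·(1+k_d θ_c)] = 0.565 × 957 × (2260 − 4.38) × 16.2 / [3240 × (1 + 0.0842 × 16.2)] = 1.98×10^7 / 7659 = 2580 m³.
Hydraulic retention time τ = V/Q = 2580 / 957 = 2.695 d = 64.69 h.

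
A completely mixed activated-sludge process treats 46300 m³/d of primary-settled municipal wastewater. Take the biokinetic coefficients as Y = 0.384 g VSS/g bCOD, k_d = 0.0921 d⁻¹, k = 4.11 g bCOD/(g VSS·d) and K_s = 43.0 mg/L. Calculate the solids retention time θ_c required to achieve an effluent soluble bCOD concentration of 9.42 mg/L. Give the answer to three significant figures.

θ_c ≈ 5.22 d

Specific growth rate at S = 9.42 mg/L: μ = YkS/(K_s+S) = 0.384·4.11·9.42/(43.0+9.42) = 0.2836 d⁻¹.
θ_c = 1/(μ − k_d) = 1/(0.2836 − 0.0921) = 1/0.1915 = 5.222 d.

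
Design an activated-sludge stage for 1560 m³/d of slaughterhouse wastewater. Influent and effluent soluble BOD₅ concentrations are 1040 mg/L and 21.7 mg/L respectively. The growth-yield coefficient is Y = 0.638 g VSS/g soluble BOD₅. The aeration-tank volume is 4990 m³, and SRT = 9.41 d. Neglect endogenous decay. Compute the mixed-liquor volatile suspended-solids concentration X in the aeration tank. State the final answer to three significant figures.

From V·X = Y·Q·(S₀ − S)·θ_c (decay neglected): X = 0.638 × 1560 × (1040 − 21.7) × 9.41 / 4990 = 1911 mg/L.

X ≈ 1910 mg/L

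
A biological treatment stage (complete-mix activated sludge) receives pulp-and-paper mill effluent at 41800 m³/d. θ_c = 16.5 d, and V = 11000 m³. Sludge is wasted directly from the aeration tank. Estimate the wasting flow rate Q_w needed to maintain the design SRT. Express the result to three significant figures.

Q_w ≈ 667 m³/d

Wasting from the aeration tank: Q_w = V / θ_c = 11000 / 16.5 = 666.7 m³/d.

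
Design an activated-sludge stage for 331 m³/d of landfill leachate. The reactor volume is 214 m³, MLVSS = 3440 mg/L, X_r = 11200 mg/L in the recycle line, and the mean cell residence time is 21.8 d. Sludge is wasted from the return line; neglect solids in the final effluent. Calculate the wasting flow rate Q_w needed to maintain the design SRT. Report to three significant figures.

Wasting from the return line (neglecting effluent solids): Q_w = V·X / (θ_c·X_r) = 214.0 × 3440 / (21.8 × 11200) = 3.015 m³/d.

Q_w ≈ 3.02 m³/d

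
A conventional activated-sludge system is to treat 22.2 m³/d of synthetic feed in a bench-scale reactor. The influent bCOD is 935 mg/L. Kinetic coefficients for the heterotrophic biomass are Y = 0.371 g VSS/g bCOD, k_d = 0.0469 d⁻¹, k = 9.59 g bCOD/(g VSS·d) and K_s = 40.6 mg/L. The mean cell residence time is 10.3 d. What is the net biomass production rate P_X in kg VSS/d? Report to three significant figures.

For a completely mixed reactor with recycle the Lawrence–McCarty relation gives S = K_s·(1 + k_d·θ_c) / [θ_c·(Y·k − k_d) − 1] = 40.6 × (1 + 0.0469 × 10.3) / [10.3 × (0.371 × 9.59 − 0.0469) − 1] = 60.21 / 35.16 = 1.712 mg/L.
Y_obs = Y / (1 + k_d θ_c) = 0.371 / (1 + 0.0469 × 10.3) = 0.371 / 1.483 = 0.2502.
Mass of bCOD removed per day: Q(S₀ − S) = 22.2 × 933.3 g/m³ = 20.72 kg/d.
Net biomass production P_X = Y_obs × Q·(S₀ − S) = 0.2502 × 20.72 = 5.183 kg VSS/d.

P_X ≈ 5.18 kg VSS/d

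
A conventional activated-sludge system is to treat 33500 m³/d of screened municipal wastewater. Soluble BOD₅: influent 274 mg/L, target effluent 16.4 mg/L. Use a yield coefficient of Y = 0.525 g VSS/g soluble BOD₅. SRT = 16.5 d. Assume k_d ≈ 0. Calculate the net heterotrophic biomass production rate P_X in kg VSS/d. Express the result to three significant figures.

No decay correction is needed, so Y_obs = Y = 0.525.
Substrate removed = Q·(S₀ − S) = 33500 m³/d × (274 − 16.4) g/m³ = 8.63×10^6 g/d = 8630 kg/d.
So the net sludge growth is P_X = 0.5250 × 8630 = 4531 kg VSS/d.

P_X ≈ 4530 kg VSS/d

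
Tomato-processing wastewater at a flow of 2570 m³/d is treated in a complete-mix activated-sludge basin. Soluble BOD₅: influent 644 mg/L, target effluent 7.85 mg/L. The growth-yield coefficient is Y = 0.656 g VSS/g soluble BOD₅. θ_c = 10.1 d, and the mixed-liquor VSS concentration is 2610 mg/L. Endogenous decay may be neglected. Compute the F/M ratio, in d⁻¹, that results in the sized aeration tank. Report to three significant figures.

With k_d = 0 the design equation reduces to V = Y Q (S₀−S) θ_c / X = 0.656 × 2570 × (644 − 7.85) × 10.1 / 2610 = 4150 m³.
F/M = Q·S₀ / (V·X) = 2570 × 644 / (4150 × 2610) = 0.1528 g soluble BOD₅·(g VSS·d)⁻¹.

F/M ≈ 0.153 d⁻¹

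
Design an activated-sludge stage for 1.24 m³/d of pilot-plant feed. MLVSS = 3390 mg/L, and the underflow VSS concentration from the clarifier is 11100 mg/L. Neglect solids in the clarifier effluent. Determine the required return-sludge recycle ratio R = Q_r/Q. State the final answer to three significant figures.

Mass balance around the secondary clarifier (neglecting effluent solids): R = X / (X_r − X) = 3390 / (11100 − 3390) = 0.4397.

R ≈ 0.440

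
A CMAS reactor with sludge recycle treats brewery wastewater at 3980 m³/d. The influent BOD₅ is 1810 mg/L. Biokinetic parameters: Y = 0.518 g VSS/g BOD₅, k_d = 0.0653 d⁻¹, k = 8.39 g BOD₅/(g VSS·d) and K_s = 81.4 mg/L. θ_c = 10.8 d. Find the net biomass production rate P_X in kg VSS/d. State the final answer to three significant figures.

From the Monod/SRT balance for a CMAS, S = K_s·(1+k_d θ_c)/[θ_c·(Y k − k_d) − 1] = 81.4 × (1 + 0.0653 × 10.8) / [10.8 × (0.518 × 8.39 − 0.0653) − 1] = 138.8 / 45.23 = 3.069 mg/L.
Correct the yield for decay: Y_obs = Y/(1 + k_d θ_c) = 0.518 / (1 + 0.0653 × 10.8) = 0.518 / 1.705 = 0.3038.
ΔS = 1810 − 3.07 = 1807 mg/L, so the substrate removal rate is 3980 × 1807/1000 = 7192 kg BOD₅/d.
So the net sludge growth is P_X = 0.3038 × 7192 = 2185 kg VSS/d.

P_X ≈ 2180 kg VSS/d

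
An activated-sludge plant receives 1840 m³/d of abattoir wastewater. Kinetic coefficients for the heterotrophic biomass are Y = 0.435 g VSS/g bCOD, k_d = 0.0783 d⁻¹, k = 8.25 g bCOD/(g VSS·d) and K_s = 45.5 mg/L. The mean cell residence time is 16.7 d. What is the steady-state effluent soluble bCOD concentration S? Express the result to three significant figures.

Effluent substrate depends only on kinetics and SRT: S = K_s(1 + k_d θ_c) / [θ_c(Yk − k_d) − 1] = 45.5 × (1 + 0.0783 × 16.7) / [16.7 × (0.435 × 8.25 − 0.0783) − 1] = 105.0 / 57.62 = 1.822 mg/L.

S ≈ 1.82 mg/L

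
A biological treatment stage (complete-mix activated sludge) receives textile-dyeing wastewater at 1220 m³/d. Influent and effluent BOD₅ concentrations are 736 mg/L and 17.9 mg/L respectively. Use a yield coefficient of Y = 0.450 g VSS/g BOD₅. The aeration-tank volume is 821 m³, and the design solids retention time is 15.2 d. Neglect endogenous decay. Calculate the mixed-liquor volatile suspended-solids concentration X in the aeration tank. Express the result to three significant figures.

Without decay, X = Y Q (S₀−S) θ_c / V = 0.450 × 1220 × (736 − 17.9) × 15.2 / 821 = 7299 mg/L.

X ≈ 7300 mg/L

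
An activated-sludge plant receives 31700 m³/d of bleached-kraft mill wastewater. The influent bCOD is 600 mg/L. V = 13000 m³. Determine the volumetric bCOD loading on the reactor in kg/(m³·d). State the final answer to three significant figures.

L_v = Q S₀ / V = 31700 × 600 × 10⁻³ / 13000 = 1.463 kg/(m³·d).

L_v ≈ 1.46 kg bCOD/(m³·d)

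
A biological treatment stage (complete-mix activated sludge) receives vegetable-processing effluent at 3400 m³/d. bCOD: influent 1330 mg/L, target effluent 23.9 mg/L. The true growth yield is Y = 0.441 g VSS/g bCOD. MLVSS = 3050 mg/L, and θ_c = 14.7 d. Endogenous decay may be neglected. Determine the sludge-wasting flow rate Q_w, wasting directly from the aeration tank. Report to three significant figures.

Q_w ≈ 642 m³/d

With k_d = 0 the design equation reduces to V = Y Q (S₀−S) θ_c / X = 0.441 × 3400 × (1330 − 23.9) × 14.7 / 3050 = 9439 m³.
With mixed-liquor wasting, θ_c = V/Q_w, so Q_w = V/θ_c = 9439/14.7 = 642.1 m³/d.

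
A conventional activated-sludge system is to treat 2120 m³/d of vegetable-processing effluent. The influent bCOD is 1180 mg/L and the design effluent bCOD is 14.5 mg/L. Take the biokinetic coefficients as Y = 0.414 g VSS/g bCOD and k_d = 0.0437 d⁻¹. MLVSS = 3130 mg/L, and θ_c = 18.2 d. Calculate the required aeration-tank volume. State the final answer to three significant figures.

Steady-state biomass mass balance: V·X·(1 + k_d·θ_c) = Y·Q·(S₀ − S)·θ_c, so V = 0.414 × 2120 × (1180 − 14.5) × 18.2 / [3130 × (1 + 0.0437 × 18.2)] = 1.86×10^7 / 5619 = 3313 m³.

V ≈ 3310 m³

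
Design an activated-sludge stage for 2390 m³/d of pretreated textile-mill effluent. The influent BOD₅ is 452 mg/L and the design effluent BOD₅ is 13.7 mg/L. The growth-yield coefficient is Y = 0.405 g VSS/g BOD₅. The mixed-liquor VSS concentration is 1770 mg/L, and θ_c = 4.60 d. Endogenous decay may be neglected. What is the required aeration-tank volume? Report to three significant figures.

Biomass mass balance (decay neglected): V·X = Y·Q·(S₀ − S)·θ_c, so V = 0.405 × 2390 × (452 − 13.7) × 4.60 / 1770 = 1103 m³.

V ≈ 1100 m³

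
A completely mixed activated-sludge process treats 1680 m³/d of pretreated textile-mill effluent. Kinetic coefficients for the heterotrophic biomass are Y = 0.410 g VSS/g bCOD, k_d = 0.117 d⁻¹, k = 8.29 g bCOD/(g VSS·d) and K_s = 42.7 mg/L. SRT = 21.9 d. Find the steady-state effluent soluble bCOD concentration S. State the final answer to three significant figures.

For a completely mixed reactor with recycle the Lawrence–McCarty relation gives S = K_s·(1 + k_d·θ_c) / [θ_c·(Y·k − k_d) − 1] = 42.7 × (1 + 0.117 × 21.9) / [21.9 × (0.410 × 8.29 − 0.117) − 1] = 152.1 / 70.87 = 2.146 mg/L.

S ≈ 2.15 mg/L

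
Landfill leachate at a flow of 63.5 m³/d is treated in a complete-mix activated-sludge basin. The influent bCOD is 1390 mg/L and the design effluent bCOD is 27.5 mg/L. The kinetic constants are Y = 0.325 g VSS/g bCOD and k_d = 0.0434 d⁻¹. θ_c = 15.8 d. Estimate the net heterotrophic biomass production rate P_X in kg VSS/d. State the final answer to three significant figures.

The observed yield is Y_obs = Y/(1 + k_d·θ_c) = 0.325 / (1 + 0.0434 × 15.8) = 0.325 / 1.686 = 0.1928 g VSS per g bCOD removed.
ΔS = 1390 − 27.5 = 1362 mg/L, so the substrate removal rate is 63.5 × 1362/1000 = 86.52 kg bCOD/d.
Net biomass production P_X = Y_obs × Q·(S₀ − S) = 0.1928 × 86.52 = 16.68 kg VSS/d.

P_X ≈ 16.7 kg VSS/d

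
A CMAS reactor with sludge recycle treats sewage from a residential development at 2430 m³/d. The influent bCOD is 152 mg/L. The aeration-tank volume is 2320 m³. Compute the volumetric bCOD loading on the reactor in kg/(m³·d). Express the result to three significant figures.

Volumetric loading L_v = Q·S₀ / V = 2430 × 152 g/m³ / 2320 m³ = 159.2 g/(m³·d) = 0.1592 kg bCOD/(m³·d).

L_v ≈ 0.159 kg bCOD/(m³·d)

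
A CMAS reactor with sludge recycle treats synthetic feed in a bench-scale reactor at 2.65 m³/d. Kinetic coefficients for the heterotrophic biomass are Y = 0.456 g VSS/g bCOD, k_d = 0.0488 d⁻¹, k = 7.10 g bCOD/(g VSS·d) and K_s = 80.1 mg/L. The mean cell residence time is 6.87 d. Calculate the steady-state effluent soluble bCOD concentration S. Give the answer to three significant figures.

Effluent substrate depends only on kinetics and SRT: S = K_s(1 + k_d θ_c) / [θ_c(Yk − k_d) − 1] = 80.1 × (1 + 0.0488 × 6.87) / [6.87 × (0.456 × 7.10 − 0.0488) − 1] = 107.0 / 20.91 = 5.116 mg/L.

S ≈ 5.12 mg/L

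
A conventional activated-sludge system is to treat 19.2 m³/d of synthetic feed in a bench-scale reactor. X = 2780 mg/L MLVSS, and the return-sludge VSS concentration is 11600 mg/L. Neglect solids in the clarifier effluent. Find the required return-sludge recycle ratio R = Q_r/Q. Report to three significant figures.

Solids balance on the clarifier gives (1+R)X = R·X_r, so R = X/(X_r − X) = 2780 / (11600 − 2780) = 0.3152.

R ≈ 0.315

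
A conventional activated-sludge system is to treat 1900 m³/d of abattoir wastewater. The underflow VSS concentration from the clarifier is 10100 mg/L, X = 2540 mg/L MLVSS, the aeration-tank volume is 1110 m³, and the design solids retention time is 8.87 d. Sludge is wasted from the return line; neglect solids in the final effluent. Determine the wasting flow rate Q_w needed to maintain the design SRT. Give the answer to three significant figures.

θ_c = V·X/(Q_w·X_r) when wasting from the recycle, so Q_w = V·X/(θ_c·X_r) = 1110 × 2540 / (8.87 × 10100) = 31.47 m³/d.

Q_w ≈ 31.5 m³/d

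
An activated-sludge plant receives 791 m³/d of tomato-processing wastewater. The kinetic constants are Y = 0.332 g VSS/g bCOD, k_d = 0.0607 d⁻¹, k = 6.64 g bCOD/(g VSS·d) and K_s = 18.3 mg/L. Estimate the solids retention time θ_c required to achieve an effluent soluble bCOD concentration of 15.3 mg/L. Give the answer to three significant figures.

At the target effluent, Y k S/(K_s+S) = 0.332×6.64×15.3/33.60 = 1.004 d⁻¹.
1/θ_c = 1.004 − 0.0607 = 0.9431 d⁻¹, so θ_c = 1.060 d.

θ_c ≈ 1.06 d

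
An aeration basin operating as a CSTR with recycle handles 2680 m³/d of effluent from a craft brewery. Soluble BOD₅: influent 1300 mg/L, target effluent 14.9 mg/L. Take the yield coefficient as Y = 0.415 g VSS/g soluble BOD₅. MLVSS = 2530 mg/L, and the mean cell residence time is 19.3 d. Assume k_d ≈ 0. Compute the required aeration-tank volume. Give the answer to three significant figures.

V ≈ 10900 m³

V·X = Y·Q·ΔS·θ_c gives V = 0.415 × 2680 × (1300 − 14.9) × 19.3 / 2530 = 10903 m³.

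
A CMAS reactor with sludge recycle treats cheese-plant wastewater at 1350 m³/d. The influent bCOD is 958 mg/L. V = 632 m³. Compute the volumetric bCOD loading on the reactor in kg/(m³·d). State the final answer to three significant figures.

L_v ≈ 2.05 kg bCOD/(m³·d)

Applied bCOD load per unit volume = Q·S₀/V = (1350 × 958/1000)/632.0 = 2.046 kg bCOD·m⁻³·d⁻¹.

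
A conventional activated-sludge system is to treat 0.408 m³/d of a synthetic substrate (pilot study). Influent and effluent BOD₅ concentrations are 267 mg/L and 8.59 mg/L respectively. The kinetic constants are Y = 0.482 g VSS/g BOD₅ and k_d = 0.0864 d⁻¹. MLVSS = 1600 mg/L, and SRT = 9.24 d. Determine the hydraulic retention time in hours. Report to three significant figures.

Steady-state biomass mass balance: V·X·(1 + k_d·θ_c) = Y·Q·(S₀ − S)·θ_c, so V = 0.482 × 0.408 × (267 − 8.59) × 9.24 / [1600 × (1 + 0.0864 × 9.24)] = 4.7×10^2 / 2877 = 0.1632 m³.
HRT = V/Q = 0.1632 m³ / 0.408 m³·d⁻¹ = 0.4000 d × 24 = 9.600 h.

τ ≈ 9.60 h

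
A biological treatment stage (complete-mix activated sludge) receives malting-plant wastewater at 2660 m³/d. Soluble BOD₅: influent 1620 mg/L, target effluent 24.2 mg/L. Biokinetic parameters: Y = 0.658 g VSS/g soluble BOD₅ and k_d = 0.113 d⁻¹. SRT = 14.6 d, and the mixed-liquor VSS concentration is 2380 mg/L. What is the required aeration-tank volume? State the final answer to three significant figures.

Rearranging the biomass balance for a CMAS with decay, V = Y·Q·ΔS·θ_c / [X·(1+k_d θ_c)] = 0.658 × 2660 × (1620 − 24.2) × 14.6 / [2380 × (1 + 0.113 × 14.6)] = 4.08×10^7 / 6307 = 6466 m³.

V ≈ 6470 m³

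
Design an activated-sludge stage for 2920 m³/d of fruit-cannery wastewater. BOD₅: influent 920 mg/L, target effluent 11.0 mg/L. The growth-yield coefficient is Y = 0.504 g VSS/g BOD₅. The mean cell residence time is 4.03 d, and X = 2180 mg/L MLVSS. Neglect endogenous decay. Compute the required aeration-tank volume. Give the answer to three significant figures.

V ≈ 2470 m³

With k_d = 0 the design equation reduces to V = Y Q (S₀−S) θ_c / X = 0.504 × 2920 × (920 − 11.0) × 4.03 / 2180 = 2473 m³.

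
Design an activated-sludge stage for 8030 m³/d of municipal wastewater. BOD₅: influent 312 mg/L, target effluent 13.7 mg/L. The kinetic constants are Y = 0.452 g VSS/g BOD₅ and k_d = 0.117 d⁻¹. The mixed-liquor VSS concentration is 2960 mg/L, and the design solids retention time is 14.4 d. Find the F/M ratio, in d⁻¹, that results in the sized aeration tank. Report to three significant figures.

F/M ≈ 0.431 d⁻¹

Steady-state biomass mass balance: V·X·(1 + k_d·θ_c) = Y·Q·(S₀ − S)·θ_c, so V = 0.452 × 8030 × (312 − 13.7) × 14.4 / [2960 × (1 + 0.117 × 14.4)] = 1.56×10^7 / 7947 = 1962 m³.
F/M = Q·S₀ / (V·X) = 8030 × 312 / (1962 × 2960) = 0.4314 g BOD₅·(g VSS·d)⁻¹.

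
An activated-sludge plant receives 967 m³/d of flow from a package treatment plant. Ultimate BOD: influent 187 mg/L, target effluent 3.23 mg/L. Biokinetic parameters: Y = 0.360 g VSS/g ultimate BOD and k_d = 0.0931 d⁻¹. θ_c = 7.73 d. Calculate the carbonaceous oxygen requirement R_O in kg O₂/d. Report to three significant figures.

The observed yield is Y_obs = Y/(1 + k_d·θ_c) = 0.360 / (1 + 0.0931 × 7.73) = 0.360 / 1.720 = 0.2093 g VSS per g ultimate BOD removed.
Mass of ultimate BOD removed per day: Q(S₀ − S) = 967 × 183.8 g/m³ = 177.7 kg/d.
Net sludge production P_X = 0.2093 × 177.7 = 37.20 kg VSS/d.
Carbonaceous O₂ demand = substrate oxidised − cell-mass equivalent = 177.7 − 1.42 × 37.20 = 124.9 kg O₂/d.

R_O ≈ 125 kg O₂/d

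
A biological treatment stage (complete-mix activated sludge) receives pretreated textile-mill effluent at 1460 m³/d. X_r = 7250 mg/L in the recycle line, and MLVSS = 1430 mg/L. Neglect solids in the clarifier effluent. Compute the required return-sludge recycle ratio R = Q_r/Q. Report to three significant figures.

Mass balance around the secondary clarifier (neglecting effluent solids): R = X / (X_r − X) = 1430 / (7250 − 1430) = 0.2457.

R ≈ 0.246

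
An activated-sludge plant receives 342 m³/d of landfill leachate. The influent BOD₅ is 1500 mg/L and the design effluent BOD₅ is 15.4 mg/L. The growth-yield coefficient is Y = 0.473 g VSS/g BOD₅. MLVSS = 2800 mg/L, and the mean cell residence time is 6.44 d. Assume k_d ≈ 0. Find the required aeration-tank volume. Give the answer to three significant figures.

V·X = Y·Q·ΔS·θ_c gives V = 0.473 × 342 × (1500 − 15.4) × 6.44 / 2800 = 552.4 m³.

V ≈ 552 m³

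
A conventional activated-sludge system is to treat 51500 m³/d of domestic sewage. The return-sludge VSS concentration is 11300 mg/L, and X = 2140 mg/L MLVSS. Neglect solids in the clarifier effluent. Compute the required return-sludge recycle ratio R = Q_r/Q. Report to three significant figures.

R = Q_r/Q = X/(X_r − X) = 2140 / (11300 − 2140) = 0.2336.

R ≈ 0.234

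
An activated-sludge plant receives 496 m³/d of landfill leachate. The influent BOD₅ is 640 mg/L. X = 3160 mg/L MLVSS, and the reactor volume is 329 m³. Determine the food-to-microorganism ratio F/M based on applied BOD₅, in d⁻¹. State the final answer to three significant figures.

F/M = applied load / biomass = Q·S₀/(V·X) = 496 × 640 / (329.0 × 3160) = 0.3053 d⁻¹.

F/M ≈ 0.305 d⁻¹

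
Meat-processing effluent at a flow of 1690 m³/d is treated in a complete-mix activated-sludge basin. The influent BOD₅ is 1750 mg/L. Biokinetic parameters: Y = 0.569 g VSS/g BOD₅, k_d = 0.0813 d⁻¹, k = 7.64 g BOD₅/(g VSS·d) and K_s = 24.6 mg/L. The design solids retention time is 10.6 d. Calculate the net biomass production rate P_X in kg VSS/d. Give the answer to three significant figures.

P_X ≈ 903 kg VSS/d

Effluent substrate depends only on kinetics and SRT: S = K_s(1 + k_d θ_c) / [θ_c(Yk − k_d) − 1] = 24.6 × (1 + 0.0813 × 10.6) / [10.6 × (0.569 × 7.64 − 0.0813) − 1] = 45.80 / 44.22 = 1.036 mg/L.
The observed yield is Y_obs = Y/(1 + k_d·θ_c) = 0.569 / (1 + 0.0813 × 10.6) = 0.569 / 1.862 = 0.3056 g VSS per g BOD₅ removed.
Mass of BOD₅ removed per day: Q(S₀ − S) = 1690 × 1749 g/m³ = 2956 kg/d.
Biomass produced: P_X = Y_obs·Q·ΔS = 0.3056 × 2956 ≈ 903.3 kg VSS/d.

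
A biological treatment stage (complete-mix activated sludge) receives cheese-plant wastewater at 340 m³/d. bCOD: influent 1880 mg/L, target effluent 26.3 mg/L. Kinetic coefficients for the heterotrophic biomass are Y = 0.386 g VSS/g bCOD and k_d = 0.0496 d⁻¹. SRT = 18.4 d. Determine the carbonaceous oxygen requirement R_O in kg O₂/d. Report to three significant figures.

R_O ≈ 450 kg O₂/d

Y_obs = Y / (1 + k_d θ_c) = 0.386 / (1 + 0.0496 × 18.4) = 0.386 / 1.913 = 0.2018.
Q·(S₀ − S) = 340 × (1880 − 26.3) × 10⁻³ = 630.3 kg/d removed.
Biomass synthesised: P_X = Y_obs × 630.3 = 127.2 kg VSS/d.
R_O = Q·ΔS − 1.42 P_X = 630.3 − 180.6 = 449.6 kg O₂/d.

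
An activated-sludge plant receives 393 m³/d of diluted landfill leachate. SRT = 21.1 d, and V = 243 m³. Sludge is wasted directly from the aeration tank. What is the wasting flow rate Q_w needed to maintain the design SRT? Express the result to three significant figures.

For wasting at MLVSS concentration, Q_w = V/θ_c = 243.0/21.1 = 11.52 m³/d.

Q_w ≈ 11.5 m³/d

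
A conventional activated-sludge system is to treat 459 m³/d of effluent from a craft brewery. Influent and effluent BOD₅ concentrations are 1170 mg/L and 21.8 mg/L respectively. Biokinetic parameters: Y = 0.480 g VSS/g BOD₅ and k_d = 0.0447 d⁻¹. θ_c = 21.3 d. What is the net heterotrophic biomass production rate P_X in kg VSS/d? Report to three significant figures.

P_X ≈ 130 kg VSS/d

Y_obs = Y / (1 + k_d θ_c) = 0.480 / (1 + 0.0447 × 21.3) = 0.480 / 1.952 = 0.2459.
Substrate removed = Q·(S₀ − S) = 459 m³/d × (1170 − 21.8) g/m³ = 5.27×10^5 g/d = 527.0 kg/d.
So the net sludge growth is P_X = 0.2459 × 527.0 = 129.6 kg VSS/d.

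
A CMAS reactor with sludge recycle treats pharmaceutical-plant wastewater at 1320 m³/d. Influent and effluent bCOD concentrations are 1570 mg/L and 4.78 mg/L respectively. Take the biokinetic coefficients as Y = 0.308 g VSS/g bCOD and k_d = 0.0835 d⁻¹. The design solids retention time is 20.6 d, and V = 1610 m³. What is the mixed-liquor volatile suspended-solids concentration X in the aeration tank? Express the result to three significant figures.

X ≈ 2990 mg/L

Solving the biomass balance for X: X = Y Q (S₀−S) θ_c / [V (1+k_d θ_c)] = 0.308 × 1320 × (1570 − 4.78) × 20.6 / [1610 × (1 + 0.0835 × 20.6)] = 2993 mg/L.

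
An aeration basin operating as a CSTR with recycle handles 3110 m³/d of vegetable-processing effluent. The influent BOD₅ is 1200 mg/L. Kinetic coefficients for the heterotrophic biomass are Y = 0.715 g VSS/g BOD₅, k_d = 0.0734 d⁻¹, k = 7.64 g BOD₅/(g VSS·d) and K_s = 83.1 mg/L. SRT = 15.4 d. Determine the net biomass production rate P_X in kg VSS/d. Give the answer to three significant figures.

Effluent substrate depends only on kinetics and SRT: S = K_s(1 + k_d θ_c) / [θ_c(Yk − k_d) − 1] = 83.1 × (1 + 0.0734 × 15.4) / [15.4 × (0.715 × 7.64 − 0.0734) − 1] = 177.0 / 81.99 = 2.159 mg/L.
Y_obs = Y / (1 + k_d θ_c) = 0.715 / (1 + 0.0734 × 15.4) = 0.715 / 2.130 = 0.3356.
Mass of BOD₅ removed per day: Q(S₀ − S) = 3110 × 1198 g/m³ = 3725 kg/d.
P_X = Y_obs · Q(S₀ − S) = 0.3356 × 3725 = 1250 kg VSS/d.

P_X ≈ 1250 kg VSS/d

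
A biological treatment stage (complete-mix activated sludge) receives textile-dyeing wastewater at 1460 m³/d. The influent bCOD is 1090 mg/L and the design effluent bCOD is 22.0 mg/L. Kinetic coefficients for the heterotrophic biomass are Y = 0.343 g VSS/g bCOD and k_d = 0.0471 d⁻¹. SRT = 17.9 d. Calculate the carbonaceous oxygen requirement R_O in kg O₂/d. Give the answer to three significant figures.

Y_obs = Y / (1 + k_d θ_c) = 0.343 / (1 + 0.0471 × 17.9) = 0.343 / 1.843 = 0.1861.
Mass of bCOD removed per day: Q(S₀ − S) = 1460 × 1068 g/m³ = 1559 kg/d.
Net sludge production P_X = 0.1861 × 1559 = 290.2 kg VSS/d.
Carbonaceous O₂ demand = substrate oxidised − cell-mass equivalent = 1559 − 1.42 × 290.2 = 1147 kg O₂/d.

R_O ≈ 1150 kg O₂/d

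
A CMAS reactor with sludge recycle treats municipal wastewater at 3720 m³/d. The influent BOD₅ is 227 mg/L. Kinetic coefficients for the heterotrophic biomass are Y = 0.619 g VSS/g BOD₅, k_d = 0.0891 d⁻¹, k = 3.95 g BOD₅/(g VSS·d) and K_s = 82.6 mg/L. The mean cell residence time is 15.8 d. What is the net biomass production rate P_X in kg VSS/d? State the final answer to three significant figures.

Effluent substrate depends only on kinetics and SRT: S = K_s(1 + k_d θ_c) / [θ_c(Yk − k_d) − 1] = 82.6 × (1 + 0.0891 × 15.8) / [15.8 × (0.619 × 3.95 − 0.0891) − 1] = 198.9 / 36.22 = 5.490 mg/L.
The observed yield is Y_obs = Y/(1 + k_d·θ_c) = 0.619 / (1 + 0.0891 × 15.8) = 0.619 / 2.408 = 0.2571 g VSS per g BOD₅ removed.
Mass of BOD₅ removed per day: Q(S₀ − S) = 3720 × 221.5 g/m³ = 824.0 kg/d.
Net biomass production P_X = Y_obs × Q·(S₀ − S) = 0.2571 × 824.0 = 211.8 kg VSS/d.

P_X ≈ 212 kg VSS/d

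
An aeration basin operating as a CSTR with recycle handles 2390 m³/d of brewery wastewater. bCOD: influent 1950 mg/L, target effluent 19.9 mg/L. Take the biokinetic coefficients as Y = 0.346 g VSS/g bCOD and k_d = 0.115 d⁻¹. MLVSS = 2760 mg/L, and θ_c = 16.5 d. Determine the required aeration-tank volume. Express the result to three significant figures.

V ≈ 3290 m³

From the SRT design equation V = Y Q (S₀−S) θ_c / [X (1 + k_d θ_c)] = 0.346 × 2390 × (1950 − 19.9) × 16.5 / [2760 × (1 + 0.115 × 16.5)] = 2.63×10^7 / 7997 = 3293 m³.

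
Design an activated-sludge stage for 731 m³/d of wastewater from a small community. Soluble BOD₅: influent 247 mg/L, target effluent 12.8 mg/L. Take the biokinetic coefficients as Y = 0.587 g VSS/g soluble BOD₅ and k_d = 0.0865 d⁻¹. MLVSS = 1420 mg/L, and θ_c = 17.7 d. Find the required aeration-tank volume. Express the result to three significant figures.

Steady-state biomass mass balance: V·X·(1 + k_d·θ_c) = Y·Q·(S₀ − S)·θ_c, so V = 0.587 × 731 × (247 − 12.8) × 17.7 / [1420 × (1 + 0.0865 × 17.7)] = 1.78×10^6 / 3594 = 494.9 m³.

V ≈ 495 m³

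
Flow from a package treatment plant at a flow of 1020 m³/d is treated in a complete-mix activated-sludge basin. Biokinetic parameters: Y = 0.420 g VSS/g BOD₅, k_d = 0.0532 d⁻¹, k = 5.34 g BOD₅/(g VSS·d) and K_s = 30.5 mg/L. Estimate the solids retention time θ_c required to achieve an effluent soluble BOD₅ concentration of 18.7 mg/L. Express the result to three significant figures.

θ_c ≈ 1.25 d

At the target effluent, Y k S/(K_s+S) = 0.420×5.34×18.7/49.20 = 0.8524 d⁻¹.
1/θ_c = 0.8524 − 0.0532 = 0.7992 d⁻¹, so θ_c = 1.251 d.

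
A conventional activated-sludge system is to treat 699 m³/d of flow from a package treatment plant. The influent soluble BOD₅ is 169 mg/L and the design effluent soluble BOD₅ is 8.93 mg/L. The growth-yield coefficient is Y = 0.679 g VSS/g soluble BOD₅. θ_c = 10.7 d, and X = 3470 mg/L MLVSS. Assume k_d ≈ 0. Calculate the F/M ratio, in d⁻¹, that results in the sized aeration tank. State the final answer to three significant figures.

F/M ≈ 0.145 d⁻¹

Biomass mass balance (decay neglected): V·X = Y·Q·(S₀ − S)·θ_c, so V = 0.679 × 699 × (169 − 8.93) × 10.7 / 3470 = 234.3 m³.
Food-to-microorganism ratio F/M = Q S₀ / (V X) = 699 × 169 / (234.3 × 3470) = 0.1453 d⁻¹.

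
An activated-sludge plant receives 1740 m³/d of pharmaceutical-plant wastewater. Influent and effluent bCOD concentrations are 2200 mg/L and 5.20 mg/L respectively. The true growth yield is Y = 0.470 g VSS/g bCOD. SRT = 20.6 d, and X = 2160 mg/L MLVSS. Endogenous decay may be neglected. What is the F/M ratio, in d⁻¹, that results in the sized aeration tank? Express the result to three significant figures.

F/M ≈ 0.104 d⁻¹

Biomass mass balance (decay neglected): V·X = Y·Q·(S₀ − S)·θ_c, so V = 0.470 × 1740 × (2200 − 5.20) × 20.6 / 2160 = 17118 m³.
F/M = Q·S₀ / (V·X) = 1740 × 2200 / (17118 × 2160) = 0.1035 g bCOD·(g VSS·d)⁻¹.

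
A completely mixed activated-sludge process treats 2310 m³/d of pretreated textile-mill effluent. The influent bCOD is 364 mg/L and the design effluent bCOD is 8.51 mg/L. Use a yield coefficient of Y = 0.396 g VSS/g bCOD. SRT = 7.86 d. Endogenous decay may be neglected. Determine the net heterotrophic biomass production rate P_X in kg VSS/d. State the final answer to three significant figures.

P_X ≈ 325 kg VSS/d

Since k_d ≈ 0, Y_obs = Y = 0.396 g VSS/g bCOD.
Q·(S₀ − S) = 2310 × (364 − 8.51) × 10⁻³ = 821.2 kg/d removed.
Biomass produced: P_X = Y_obs·Q·ΔS = 0.3960 × 821.2 ≈ 325.2 kg VSS/d.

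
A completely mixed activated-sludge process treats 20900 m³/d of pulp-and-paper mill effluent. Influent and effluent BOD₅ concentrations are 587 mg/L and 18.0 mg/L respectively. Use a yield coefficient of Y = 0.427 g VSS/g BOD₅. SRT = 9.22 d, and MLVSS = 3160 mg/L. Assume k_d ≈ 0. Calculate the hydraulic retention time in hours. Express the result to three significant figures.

τ ≈ 17.0 h

Biomass mass balance (decay neglected): V·X = Y·Q·(S₀ − S)·θ_c, so V = 0.427 × 20900 × (587 − 18.0) × 9.22 / 3160 = 14816 m³.
τ = V/Q = 14816/20900 = 0.7089 d, or 17.01 h.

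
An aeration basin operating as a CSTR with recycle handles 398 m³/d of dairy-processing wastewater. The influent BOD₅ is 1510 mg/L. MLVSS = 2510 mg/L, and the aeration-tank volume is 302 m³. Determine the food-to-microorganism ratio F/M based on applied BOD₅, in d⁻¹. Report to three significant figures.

F/M = Q·S₀ / (V·X) = 398 × 1510 / (302.0 × 2510) = 0.7928 g BOD₅·(g VSS·d)⁻¹.

F/M ≈ 0.793 d⁻¹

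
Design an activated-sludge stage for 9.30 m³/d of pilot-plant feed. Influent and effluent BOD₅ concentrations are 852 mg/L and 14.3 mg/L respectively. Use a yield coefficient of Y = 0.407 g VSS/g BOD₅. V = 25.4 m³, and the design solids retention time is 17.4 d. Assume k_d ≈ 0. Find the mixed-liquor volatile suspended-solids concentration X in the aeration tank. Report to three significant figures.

Without decay, X = Y Q (S₀−S) θ_c / V = 0.407 × 9.30 × (852 − 14.3) × 17.4 / 25.4 = 2172 mg/L.

X ≈ 2170 mg/L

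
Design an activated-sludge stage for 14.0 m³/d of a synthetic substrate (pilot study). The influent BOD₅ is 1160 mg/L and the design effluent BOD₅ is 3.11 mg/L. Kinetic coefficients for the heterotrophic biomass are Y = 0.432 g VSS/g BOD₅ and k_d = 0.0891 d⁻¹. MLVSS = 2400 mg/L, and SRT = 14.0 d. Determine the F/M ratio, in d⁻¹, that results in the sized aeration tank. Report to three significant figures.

Rearranging the biomass balance for a CMAS with decay, V = Y·Q·ΔS·θ_c / [X·(1+k_d θ_c)] = 0.432 × 14.0 × (1160 − 3.11) × 14.0 / [2400 × (1 + 0.0891 × 14.0)] = 9.8×10^4 / 5394 = 18.16 m³.
F/M = Q·S₀ / (V·X) = 14.0 × 1160 / (18.16 × 2400) = 0.3726 g BOD₅·(g VSS·d)⁻¹.

F/M ≈ 0.373 d⁻¹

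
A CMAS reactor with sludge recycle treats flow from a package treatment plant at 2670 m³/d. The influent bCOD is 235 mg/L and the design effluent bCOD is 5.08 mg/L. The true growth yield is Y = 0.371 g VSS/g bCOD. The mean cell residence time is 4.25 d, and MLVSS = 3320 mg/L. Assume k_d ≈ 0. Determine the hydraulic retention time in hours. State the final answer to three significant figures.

τ ≈ 2.62 h

Biomass mass balance (decay neglected): V·X = Y·Q·(S₀ − S)·θ_c, so V = 0.371 × 2670 × (235 − 5.08) × 4.25 / 3320 = 291.5 m³.
HRT = V/Q = 291.5 m³ / 2670 m³·d⁻¹ = 0.1092 d × 24 = 2.621 h.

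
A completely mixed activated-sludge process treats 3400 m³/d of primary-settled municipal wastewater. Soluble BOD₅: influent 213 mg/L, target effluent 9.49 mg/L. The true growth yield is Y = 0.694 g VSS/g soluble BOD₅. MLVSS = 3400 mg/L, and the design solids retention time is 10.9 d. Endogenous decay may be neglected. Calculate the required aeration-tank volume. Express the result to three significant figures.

V ≈ 1540 m³

Biomass mass balance (decay neglected): V·X = Y·Q·(S₀ − S)·θ_c, so V = 0.694 × 3400 × (213 − 9.49) × 10.9 / 3400 = 1539 m³.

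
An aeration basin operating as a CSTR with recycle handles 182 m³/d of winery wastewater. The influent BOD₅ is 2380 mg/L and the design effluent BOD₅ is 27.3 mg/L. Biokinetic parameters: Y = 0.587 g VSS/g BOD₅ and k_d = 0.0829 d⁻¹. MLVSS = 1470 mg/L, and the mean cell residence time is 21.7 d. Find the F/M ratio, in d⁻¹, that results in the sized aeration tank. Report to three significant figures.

Steady-state biomass mass balance: V·X·(1 + k_d·θ_c) = Y·Q·(S₀ − S)·θ_c, so V = 0.587 × 182 × (2380 − 27.3) × 21.7 / [1470 × (1 + 0.0829 × 21.7)] = 5.45×10^6 / 4114 = 1326 m³.
F/M = applied load / biomass = Q·S₀/(V·X) = 182 × 2380 / (1326 × 1470) = 0.2223 d⁻¹.

F/M ≈ 0.222 d⁻¹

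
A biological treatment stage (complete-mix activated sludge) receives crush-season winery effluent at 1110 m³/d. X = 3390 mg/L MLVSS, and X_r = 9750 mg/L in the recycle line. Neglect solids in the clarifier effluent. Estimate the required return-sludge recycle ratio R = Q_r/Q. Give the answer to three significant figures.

R ≈ 0.533

Mass balance around the secondary clarifier (neglecting effluent solids): R = X / (X_r − X) = 3390 / (9750 − 3390) = 0.5330.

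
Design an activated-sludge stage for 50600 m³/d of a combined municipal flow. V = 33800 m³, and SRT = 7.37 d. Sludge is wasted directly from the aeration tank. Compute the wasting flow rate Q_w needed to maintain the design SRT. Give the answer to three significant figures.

Q_w ≈ 4590 m³/d

With mixed-liquor wasting, θ_c = V/Q_w, so Q_w = V/θ_c = 33800/7.37 = 4586 m³/d.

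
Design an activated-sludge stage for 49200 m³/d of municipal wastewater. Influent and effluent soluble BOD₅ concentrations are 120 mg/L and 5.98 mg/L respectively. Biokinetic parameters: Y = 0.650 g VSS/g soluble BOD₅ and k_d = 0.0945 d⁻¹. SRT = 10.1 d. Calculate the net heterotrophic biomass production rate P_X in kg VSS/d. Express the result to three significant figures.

P_X ≈ 1870 kg VSS/d

Correct the yield for decay: Y_obs = Y/(1 + k_d θ_c) = 0.650 / (1 + 0.0945 × 10.1) = 0.650 / 1.954 = 0.3326.
Mass of soluble BOD₅ removed per day: Q(S₀ − S) = 49200 × 114.0 g/m³ = 5610 kg/d.
P_X = Y_obs · Q(S₀ − S) = 0.3326 × 5610 = 1866 kg VSS/d.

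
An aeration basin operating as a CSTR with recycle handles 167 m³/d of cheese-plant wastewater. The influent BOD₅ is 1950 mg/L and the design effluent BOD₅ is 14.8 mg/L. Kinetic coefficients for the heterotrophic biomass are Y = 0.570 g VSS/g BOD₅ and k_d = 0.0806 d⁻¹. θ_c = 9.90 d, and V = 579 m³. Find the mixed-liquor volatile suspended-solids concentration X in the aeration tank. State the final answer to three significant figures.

X ≈ 1750 mg/L

X = Y·Q·ΔS·θ_c / [V·(1 + k_d θ_c)] = 0.570 × 167 × (1950 − 14.8) × 9.90 / [579 × (1 + 0.0806 × 9.90)] = 1752 mg/L.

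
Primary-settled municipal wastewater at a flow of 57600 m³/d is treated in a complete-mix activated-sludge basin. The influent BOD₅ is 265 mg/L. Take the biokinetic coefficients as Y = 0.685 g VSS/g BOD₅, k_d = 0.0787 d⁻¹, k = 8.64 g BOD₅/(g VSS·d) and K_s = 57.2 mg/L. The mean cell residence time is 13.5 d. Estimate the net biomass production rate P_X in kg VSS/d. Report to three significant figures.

P_X ≈ 5040 kg VSS/d

For a completely mixed reactor with recycle the Lawrence–McCarty relation gives S = K_s·(1 + k_d·θ_c) / [θ_c·(Y·k − k_d) − 1] = 57.2 × (1 + 0.0787 × 13.5) / [13.5 × (0.685 × 8.64 − 0.0787) − 1] = 118.0 / 77.84 = 1.516 mg/L.
Observed yield with endogenous decay: Y_obs = Y / (1 + k_d·θ_c) = 0.685 / (1 + 0.0787 × 13.5) = 0.685 / 2.062 = 0.3321 g VSS/g BOD₅.
Mass of BOD₅ removed per day: Q(S₀ − S) = 57600 × 263.5 g/m³ = 15176 kg/d.
Biomass produced: P_X = Y_obs·Q·ΔS = 0.3321 × 15176 ≈ 5041 kg VSS/d.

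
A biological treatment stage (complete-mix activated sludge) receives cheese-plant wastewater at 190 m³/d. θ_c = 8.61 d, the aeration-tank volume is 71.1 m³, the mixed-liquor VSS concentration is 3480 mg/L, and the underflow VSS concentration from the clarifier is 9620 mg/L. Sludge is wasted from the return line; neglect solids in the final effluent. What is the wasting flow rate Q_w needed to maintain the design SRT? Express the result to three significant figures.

Q_w ≈ 2.99 m³/d

Q_w = (V·X)/(θ_c X_r) = 71.10 × 3480 / (8.61 × 9620) = 2.987 m³/d.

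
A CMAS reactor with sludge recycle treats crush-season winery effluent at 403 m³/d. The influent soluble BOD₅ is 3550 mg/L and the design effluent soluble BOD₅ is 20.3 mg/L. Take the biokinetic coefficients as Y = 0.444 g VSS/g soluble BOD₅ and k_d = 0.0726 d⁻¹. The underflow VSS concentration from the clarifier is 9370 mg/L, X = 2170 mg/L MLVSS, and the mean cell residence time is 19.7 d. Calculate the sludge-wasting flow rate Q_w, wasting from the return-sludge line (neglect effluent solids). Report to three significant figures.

Q_w ≈ 27.7 m³/d

From the SRT design equation V = Y Q (S₀−S) θ_c / [X (1 + k_d θ_c)] = 0.444 × 403 × (3550 − 20.3) × 19.7 / [2170 × (1 + 0.0726 × 19.7)] = 1.24×10^7 / 5274 = 2359 m³.
θ_c = V·X/(Q_w·X_r) when wasting from the recycle, so Q_w = V·X/(θ_c·X_r) = 2359 × 2170 / (19.7 × 9370) = 27.74 m³/d.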